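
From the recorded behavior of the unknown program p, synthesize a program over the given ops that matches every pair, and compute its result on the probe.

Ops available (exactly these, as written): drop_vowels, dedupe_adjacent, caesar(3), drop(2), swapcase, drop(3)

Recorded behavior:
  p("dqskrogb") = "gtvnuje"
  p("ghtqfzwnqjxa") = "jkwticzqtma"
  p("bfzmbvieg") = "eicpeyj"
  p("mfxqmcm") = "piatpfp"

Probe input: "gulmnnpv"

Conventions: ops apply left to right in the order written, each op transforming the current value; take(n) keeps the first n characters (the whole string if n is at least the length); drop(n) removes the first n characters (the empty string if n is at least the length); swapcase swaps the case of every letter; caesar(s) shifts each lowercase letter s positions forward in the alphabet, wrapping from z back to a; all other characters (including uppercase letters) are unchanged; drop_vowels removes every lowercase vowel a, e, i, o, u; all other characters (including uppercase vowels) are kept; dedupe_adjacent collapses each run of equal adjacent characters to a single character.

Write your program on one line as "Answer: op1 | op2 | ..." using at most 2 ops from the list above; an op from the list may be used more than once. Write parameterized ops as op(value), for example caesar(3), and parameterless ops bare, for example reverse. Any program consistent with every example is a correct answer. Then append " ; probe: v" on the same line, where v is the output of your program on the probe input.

drop_vowels | caesar(3) ; probe: "jopqqsy"

Check, running the answer program on each example:
  "dqskrogb" -> "dqskrgb" -> "gtvnuje"
  "ghtqfzwnqjxa" -> "ghtqfzwnqjx" -> "jkwticzqtma"
  "bfzmbvieg" -> "bfzmbvg" -> "eicpeyj"
  "mfxqmcm" -> "mfxqmcm" -> "piatpfp"
  probe: "gulmnnpv" -> "glmnnpv" -> "jopqqsy"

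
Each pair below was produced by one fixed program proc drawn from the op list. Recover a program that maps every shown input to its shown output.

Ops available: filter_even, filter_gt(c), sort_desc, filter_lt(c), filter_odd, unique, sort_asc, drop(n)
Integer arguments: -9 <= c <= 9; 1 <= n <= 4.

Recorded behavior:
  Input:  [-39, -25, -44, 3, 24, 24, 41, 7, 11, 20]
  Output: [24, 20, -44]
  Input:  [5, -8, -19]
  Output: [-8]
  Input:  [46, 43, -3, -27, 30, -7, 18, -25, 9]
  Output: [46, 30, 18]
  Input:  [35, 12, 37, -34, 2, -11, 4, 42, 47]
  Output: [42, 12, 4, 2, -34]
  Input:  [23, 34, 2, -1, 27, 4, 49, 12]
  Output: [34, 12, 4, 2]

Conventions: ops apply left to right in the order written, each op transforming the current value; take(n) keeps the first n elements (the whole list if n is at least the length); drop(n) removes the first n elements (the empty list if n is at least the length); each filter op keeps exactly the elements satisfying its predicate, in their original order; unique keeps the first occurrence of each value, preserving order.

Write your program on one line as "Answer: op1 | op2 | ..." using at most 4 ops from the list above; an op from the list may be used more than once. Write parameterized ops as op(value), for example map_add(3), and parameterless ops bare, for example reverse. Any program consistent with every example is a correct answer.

sort_asc | sort_desc | unique | filter_even

Check, running the answer program on each example:
  [-39, -25, -44, 3, 24, 24, 41, 7, 11, 20] -> [-44, -39, -25, 3, 7, 11, 20, 24, 24, 41] -> [41, 24, 24, 20, 11, 7, 3, -25, -39, -44] -> [41, 24, 20, 11, 7, 3, -25, -39, -44] -> [24, 20, -44]
  [5, -8, -19] -> [-19, -8, 5] -> [5, -8, -19] -> [5, -8, -19] -> [-8]
  [46, 43, -3, -27, 30, -7, 18, -25, 9] -> [-27, -25, -7, -3, 9, 18, 30, 43, 46] -> [46, 43, 30, 18, 9, -3, -7, -25, -27] -> [46, 43, 30, 18, 9, -3, -7, -25, -27] -> [46, 30, 18]
  [35, 12, 37, -34, 2, -11, 4, 42, 47] -> [-34, -11, 2, 4, 12, 35, 37, 42, 47] -> [47, 42, 37, 35, 12, 4, 2, -11, -34] -> [47, 42, 37, 35, 12, 4, 2, -11, -34] -> [42, 12, 4, 2, -34]
  [23, 34, 2, -1, 27, 4, 49, 12] -> [-1, 2, 4, 12, 23, 27, 34, 49] -> [49, 34, 27, 23, 12, 4, 2, -1] -> [49, 34, 27, 23, 12, 4, 2, -1] -> [34, 12, 4, 2]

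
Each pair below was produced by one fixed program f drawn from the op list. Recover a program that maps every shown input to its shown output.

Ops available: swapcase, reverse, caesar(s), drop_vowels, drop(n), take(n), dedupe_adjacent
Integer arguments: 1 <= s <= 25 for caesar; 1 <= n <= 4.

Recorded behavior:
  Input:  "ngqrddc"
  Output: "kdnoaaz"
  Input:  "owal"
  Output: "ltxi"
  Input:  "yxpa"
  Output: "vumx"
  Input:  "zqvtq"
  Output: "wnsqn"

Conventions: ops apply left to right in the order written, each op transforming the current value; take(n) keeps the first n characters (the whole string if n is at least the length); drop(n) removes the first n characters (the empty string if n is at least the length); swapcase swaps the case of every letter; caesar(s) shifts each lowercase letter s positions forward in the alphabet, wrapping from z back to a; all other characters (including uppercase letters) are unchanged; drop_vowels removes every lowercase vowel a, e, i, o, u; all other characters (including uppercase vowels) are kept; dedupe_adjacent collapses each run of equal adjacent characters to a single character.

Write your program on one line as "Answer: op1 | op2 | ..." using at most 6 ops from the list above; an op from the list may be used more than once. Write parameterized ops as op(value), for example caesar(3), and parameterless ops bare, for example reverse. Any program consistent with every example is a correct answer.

caesar(18) | reverse | caesar(25) | caesar(6) | reverse

Check, running the answer program on each example:
  "ngqrddc" -> "fyijvvu" -> "uvvjiyf" -> "tuuihxe" -> "zaaondk" -> "kdnoaaz"
  "owal" -> "gosd" -> "dsog" -> "crnf" -> "ixtl" -> "ltxi"
  "yxpa" -> "qphs" -> "shpq" -> "rgop" -> "xmuv" -> "vumx"
  "zqvtq" -> "rinli" -> "ilnir" -> "hkmhq" -> "nqsnw" -> "wnsqn"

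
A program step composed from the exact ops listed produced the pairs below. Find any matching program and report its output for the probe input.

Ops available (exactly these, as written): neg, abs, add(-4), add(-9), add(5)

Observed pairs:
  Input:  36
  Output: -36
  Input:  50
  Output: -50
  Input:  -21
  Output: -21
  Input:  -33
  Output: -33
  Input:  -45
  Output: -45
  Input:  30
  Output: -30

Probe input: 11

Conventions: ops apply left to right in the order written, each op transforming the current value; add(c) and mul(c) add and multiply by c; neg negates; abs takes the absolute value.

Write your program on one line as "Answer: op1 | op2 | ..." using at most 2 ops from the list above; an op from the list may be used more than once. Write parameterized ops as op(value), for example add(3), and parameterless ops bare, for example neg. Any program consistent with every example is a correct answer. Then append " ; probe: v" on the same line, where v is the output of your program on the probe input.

abs | neg ; probe: -11

Check, running the answer program on each example:
  36 -> 36 -> -36
  50 -> 50 -> -50
  -21 -> 21 -> -21
  -33 -> 33 -> -33
  -45 -> 45 -> -45
  30 -> 30 -> -30
  probe: 11 -> 11 -> -11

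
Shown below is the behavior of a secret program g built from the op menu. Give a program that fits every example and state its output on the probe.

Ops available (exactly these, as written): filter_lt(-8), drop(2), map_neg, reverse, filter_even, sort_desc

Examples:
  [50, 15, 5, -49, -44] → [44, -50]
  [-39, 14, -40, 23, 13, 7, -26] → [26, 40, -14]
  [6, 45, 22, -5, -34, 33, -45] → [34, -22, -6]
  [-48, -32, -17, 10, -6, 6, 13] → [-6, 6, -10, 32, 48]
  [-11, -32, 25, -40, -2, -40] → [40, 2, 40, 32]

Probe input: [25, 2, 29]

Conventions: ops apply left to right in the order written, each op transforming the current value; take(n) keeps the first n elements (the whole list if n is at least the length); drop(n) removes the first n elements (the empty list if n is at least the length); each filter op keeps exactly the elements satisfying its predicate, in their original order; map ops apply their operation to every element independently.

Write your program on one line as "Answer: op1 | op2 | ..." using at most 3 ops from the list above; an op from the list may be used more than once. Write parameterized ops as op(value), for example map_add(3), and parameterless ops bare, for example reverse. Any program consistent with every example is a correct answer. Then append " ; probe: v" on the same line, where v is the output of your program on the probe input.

map_neg | reverse | filter_even ; probe: [-2]

Check, running the answer program on each example:
  [50, 15, 5, -49, -44] -> [-50, -15, -5, 49, 44] -> [44, 49, -5, -15, -50] -> [44, -50]
  [-39, 14, -40, 23, 13, 7, -26] -> [39, -14, 40, -23, -13, -7, 26] -> [26, -7, -13, -23, 40, -14, 39] -> [26, 40, -14]
  [6, 45, 22, -5, -34, 33, -45] -> [-6, -45, -22, 5, 34, -33, 45] -> [45, -33, 34, 5, -22, -45, -6] -> [34, -22, -6]
  [-48, -32, -17, 10, -6, 6, 13] -> [48, 32, 17, -10, 6, -6, -13] -> [-13, -6, 6, -10, 17, 32, 48] -> [-6, 6, -10, 32, 48]
  [-11, -32, 25, -40, -2, -40] -> [11, 32, -25, 40, 2, 40] -> [40, 2, 40, -25, 32, 11] -> [40, 2, 40, 32]
  probe: [25, 2, 29] -> [-25, -2, -29] -> [-29, -2, -25] -> [-2]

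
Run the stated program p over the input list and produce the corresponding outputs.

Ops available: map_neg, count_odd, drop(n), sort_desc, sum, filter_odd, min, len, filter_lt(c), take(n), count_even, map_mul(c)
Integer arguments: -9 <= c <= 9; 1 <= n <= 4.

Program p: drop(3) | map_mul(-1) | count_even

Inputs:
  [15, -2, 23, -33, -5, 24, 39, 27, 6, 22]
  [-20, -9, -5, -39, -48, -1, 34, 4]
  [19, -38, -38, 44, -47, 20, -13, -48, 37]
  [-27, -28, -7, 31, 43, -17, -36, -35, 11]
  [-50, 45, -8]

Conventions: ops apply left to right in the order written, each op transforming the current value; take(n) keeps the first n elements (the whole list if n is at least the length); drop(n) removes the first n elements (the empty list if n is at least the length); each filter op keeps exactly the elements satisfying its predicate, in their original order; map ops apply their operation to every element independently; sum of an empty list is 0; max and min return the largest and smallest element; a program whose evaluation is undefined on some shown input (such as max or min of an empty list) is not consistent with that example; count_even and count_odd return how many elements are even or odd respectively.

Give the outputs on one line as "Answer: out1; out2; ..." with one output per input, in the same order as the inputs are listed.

Execution, op by op:
  [15, -2, 23, -33, -5, 24, 39, 27, 6, 22] -> [-33, -5, 24, 39, 27, 6, 22] -> [33, 5, -24, -39, -27, -6, -22] -> 3
  [-20, -9, -5, -39, -48, -1, 34, 4] -> [-39, -48, -1, 34, 4] -> [39, 48, 1, -34, -4] -> 3
  [19, -38, -38, 44, -47, 20, -13, -48, 37] -> [44, -47, 20, -13, -48, 37] -> [-44, 47, -20, 13, 48, -37] -> 3
  [-27, -28, -7, 31, 43, -17, -36, -35, 11] -> [31, 43, -17, -36, -35, 11] -> [-31, -43, 17, 36, 35, -11] -> 1
  [-50, 45, -8] -> [] -> [] -> 0

3; 3; 3; 1; 0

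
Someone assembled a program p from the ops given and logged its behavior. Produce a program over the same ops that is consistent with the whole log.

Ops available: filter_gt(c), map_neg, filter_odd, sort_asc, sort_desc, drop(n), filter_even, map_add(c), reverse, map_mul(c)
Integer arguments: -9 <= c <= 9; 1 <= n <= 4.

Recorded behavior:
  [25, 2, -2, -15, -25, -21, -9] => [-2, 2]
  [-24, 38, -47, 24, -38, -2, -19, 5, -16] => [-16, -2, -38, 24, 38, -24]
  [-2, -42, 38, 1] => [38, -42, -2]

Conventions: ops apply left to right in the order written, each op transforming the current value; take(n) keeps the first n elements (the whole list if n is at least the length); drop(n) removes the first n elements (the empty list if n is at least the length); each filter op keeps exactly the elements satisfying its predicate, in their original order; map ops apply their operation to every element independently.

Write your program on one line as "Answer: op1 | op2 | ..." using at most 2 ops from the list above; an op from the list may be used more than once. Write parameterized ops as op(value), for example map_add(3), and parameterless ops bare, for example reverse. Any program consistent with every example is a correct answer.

reverse | filter_even

Check, running the answer program on each example:
  [25, 2, -2, -15, -25, -21, -9] -> [-9, -21, -25, -15, -2, 2, 25] -> [-2, 2]
  [-24, 38, -47, 24, -38, -2, -19, 5, -16] -> [-16, 5, -19, -2, -38, 24, -47, 38, -24] -> [-16, -2, -38, 24, 38, -24]
  [-2, -42, 38, 1] -> [1, 38, -42, -2] -> [38, -42, -2]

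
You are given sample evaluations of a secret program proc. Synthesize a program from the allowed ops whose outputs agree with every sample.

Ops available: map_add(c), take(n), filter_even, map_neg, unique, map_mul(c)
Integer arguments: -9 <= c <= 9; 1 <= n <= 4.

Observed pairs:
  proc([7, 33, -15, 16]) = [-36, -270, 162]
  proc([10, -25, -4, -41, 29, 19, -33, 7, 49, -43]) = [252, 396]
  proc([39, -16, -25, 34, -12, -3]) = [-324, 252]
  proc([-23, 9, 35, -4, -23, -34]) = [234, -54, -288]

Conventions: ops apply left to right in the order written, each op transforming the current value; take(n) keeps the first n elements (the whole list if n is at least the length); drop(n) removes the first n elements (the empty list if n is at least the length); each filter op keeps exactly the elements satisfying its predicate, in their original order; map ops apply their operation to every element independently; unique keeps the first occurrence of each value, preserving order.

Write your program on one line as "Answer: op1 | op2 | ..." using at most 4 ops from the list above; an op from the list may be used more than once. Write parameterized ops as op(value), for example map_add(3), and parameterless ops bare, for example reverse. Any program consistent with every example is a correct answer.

map_add(-3) | take(4) | filter_even | map_mul(-9)

Check, running the answer program on each example:
  [7, 33, -15, 16] -> [4, 30, -18, 13] -> [4, 30, -18, 13] -> [4, 30, -18] -> [-36, -270, 162]
  [10, -25, -4, -41, 29, 19, -33, 7, 49, -43] -> [7, -28, -7, -44, 26, 16, -36, 4, 46, -46] -> [7, -28, -7, -44] -> [-28, -44] -> [252, 396]
  [39, -16, -25, 34, -12, -3] -> [36, -19, -28, 31, -15, -6] -> [36, -19, -28, 31] -> [36, -28] -> [-324, 252]
  [-23, 9, 35, -4, -23, -34] -> [-26, 6, 32, -7, -26, -37] -> [-26, 6, 32, -7] -> [-26, 6, 32] -> [234, -54, -288]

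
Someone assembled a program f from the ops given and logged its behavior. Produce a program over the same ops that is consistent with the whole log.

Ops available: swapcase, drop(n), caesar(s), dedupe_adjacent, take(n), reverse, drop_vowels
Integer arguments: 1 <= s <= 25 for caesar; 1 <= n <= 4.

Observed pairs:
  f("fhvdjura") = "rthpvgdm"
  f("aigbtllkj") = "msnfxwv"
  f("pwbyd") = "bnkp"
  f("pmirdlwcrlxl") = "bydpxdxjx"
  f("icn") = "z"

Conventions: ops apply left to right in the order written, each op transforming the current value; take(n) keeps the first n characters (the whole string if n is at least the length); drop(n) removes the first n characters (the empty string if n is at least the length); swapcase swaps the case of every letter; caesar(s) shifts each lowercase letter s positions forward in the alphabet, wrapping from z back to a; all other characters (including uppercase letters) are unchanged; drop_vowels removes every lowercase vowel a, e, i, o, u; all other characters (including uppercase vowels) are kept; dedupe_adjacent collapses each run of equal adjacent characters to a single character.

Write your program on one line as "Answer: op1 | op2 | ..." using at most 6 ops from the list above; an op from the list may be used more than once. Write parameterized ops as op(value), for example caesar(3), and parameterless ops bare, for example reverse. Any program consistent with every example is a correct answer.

reverse | caesar(12) | dedupe_adjacent | drop_vowels | reverse

Check, running the answer program on each example:
  "fhvdjura" -> "arujdvhf" -> "mdgvphtr" -> "mdgvphtr" -> "mdgvphtr" -> "rthpvgdm"
  "aigbtllkj" -> "jklltbgia" -> "vwxxfnsum" -> "vwxfnsum" -> "vwxfnsm" -> "msnfxwv"
  "pwbyd" -> "dybwp" -> "pknib" -> "pknib" -> "pknb" -> "bnkp"
  "pmirdlwcrlxl" -> "lxlrcwldrimp" -> "xjxdoixpduyb" -> "xjxdoixpduyb" -> "xjxdxpdyb" -> "bydpxdxjx"
  "icn" -> "nci" -> "zou" -> "zou" -> "z" -> "z"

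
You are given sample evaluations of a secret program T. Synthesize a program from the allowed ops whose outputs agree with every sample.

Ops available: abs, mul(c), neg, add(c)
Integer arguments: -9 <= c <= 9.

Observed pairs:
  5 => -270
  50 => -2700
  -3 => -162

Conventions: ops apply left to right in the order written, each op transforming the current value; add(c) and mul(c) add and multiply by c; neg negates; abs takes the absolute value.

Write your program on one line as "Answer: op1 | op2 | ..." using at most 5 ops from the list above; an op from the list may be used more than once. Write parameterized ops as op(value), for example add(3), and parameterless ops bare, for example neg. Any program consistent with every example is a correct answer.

mul(-6) | abs | neg | mul(9)

Check, running the answer program on each example:
  5 -> -30 -> 30 -> -30 -> -270
  50 -> -300 -> 300 -> -300 -> -2700
  -3 -> 18 -> 18 -> -18 -> -162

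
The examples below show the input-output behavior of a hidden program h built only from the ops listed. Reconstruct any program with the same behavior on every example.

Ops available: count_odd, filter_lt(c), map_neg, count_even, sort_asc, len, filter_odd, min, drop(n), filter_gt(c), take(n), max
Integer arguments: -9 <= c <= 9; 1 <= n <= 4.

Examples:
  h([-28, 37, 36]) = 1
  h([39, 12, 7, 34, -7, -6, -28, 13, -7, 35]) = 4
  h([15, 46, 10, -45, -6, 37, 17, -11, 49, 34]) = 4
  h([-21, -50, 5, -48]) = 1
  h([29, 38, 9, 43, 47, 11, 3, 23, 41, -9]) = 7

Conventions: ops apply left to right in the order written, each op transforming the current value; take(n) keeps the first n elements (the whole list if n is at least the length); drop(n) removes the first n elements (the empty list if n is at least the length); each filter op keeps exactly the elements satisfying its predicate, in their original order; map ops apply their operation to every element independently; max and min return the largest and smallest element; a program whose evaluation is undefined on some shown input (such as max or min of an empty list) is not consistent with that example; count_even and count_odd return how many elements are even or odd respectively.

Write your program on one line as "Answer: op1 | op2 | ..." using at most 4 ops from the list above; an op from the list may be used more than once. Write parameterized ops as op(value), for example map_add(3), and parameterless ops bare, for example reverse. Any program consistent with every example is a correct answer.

map_neg | filter_lt(-3) | filter_odd | count_odd

Check, running the answer program on each example:
  [-28, 37, 36] -> [28, -37, -36] -> [-37, -36] -> [-37] -> 1
  [39, 12, 7, 34, -7, -6, -28, 13, -7, 35] -> [-39, -12, -7, -34, 7, 6, 28, -13, 7, -35] -> [-39, -12, -7, -34, -13, -35] -> [-39, -7, -13, -35] -> 4
  [15, 46, 10, -45, -6, 37, 17, -11, 49, 34] -> [-15, -46, -10, 45, 6, -37, -17, 11, -49, -34] -> [-15, -46, -10, -37, -17, -49, -34] -> [-15, -37, -17, -49] -> 4
  [-21, -50, 5, -48] -> [21, 50, -5, 48] -> [-5] -> [-5] -> 1
  [29, 38, 9, 43, 47, 11, 3, 23, 41, -9] -> [-29, -38, -9, -43, -47, -11, -3, -23, -41, 9] -> [-29, -38, -9, -43, -47, -11, -23, -41] -> [-29, -9, -43, -47, -11, -23, -41] -> 7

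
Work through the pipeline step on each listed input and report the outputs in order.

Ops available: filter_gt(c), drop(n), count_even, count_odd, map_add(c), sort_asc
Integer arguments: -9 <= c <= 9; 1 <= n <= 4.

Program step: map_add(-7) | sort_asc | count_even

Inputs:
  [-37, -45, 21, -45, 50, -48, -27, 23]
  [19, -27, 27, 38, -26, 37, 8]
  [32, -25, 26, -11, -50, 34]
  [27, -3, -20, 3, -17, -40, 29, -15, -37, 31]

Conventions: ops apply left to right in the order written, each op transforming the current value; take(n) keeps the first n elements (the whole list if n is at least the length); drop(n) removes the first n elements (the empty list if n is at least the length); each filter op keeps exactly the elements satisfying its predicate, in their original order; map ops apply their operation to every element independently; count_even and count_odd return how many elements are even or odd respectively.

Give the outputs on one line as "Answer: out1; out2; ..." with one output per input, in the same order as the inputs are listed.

Execution, op by op:
  [-37, -45, 21, -45, 50, -48, -27, 23] -> [-44, -52, 14, -52, 43, -55, -34, 16] -> [-55, -52, -52, -44, -34, 14, 16, 43] -> 6
  [19, -27, 27, 38, -26, 37, 8] -> [12, -34, 20, 31, -33, 30, 1] -> [-34, -33, 1, 12, 20, 30, 31] -> 4
  [32, -25, 26, -11, -50, 34] -> [25, -32, 19, -18, -57, 27] -> [-57, -32, -18, 19, 25, 27] -> 2
  [27, -3, -20, 3, -17, -40, 29, -15, -37, 31] -> [20, -10, -27, -4, -24, -47, 22, -22, -44, 24] -> [-47, -44, -27, -24, -22, -10, -4, 20, 22, 24] -> 8

6; 4; 2; 8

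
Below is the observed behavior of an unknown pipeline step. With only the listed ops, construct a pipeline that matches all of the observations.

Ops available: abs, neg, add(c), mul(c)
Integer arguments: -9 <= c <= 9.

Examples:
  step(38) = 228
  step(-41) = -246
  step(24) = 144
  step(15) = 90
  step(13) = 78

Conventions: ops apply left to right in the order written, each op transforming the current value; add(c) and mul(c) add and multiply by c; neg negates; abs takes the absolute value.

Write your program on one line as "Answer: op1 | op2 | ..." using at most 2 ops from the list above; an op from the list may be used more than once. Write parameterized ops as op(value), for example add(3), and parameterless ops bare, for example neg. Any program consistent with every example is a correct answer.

mul(-6) | neg

Check, running the answer program on each example:
  38 -> -228 -> 228
  -41 -> 246 -> -246
  24 -> -144 -> 144
  15 -> -90 -> 90
  13 -> -78 -> 78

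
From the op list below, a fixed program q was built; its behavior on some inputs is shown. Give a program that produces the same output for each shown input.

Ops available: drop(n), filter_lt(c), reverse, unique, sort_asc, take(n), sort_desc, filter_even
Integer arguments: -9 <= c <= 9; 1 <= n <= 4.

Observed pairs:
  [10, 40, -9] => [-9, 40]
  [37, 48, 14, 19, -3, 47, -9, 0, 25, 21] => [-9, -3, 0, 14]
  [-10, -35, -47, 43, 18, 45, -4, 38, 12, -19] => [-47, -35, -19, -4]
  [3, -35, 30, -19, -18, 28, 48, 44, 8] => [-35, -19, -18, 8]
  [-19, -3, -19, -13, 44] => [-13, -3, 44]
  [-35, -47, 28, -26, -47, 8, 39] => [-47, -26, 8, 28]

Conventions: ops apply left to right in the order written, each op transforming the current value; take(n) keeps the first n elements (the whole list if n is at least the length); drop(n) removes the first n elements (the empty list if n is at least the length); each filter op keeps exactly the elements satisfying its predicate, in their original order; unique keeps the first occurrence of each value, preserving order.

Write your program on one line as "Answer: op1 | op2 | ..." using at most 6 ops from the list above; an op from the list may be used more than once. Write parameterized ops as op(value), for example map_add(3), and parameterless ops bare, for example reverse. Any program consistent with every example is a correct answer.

unique | drop(1) | sort_desc | sort_asc | take(4)

Check, running the answer program on each example:
  [10, 40, -9] -> [10, 40, -9] -> [40, -9] -> [40, -9] -> [-9, 40] -> [-9, 40]
  [37, 48, 14, 19, -3, 47, -9, 0, 25, 21] -> [37, 48, 14, 19, -3, 47, -9, 0, 25, 21] -> [48, 14, 19, -3, 47, -9, 0, 25, 21] -> [48, 47, 25, 21, 19, 14, 0, -3, -9] -> [-9, -3, 0, 14, 19, 21, 25, 47, 48] -> [-9, -3, 0, 14]
  [-10, -35, -47, 43, 18, 45, -4, 38, 12, -19] -> [-10, -35, -47, 43, 18, 45, -4, 38, 12, -19] -> [-35, -47, 43, 18, 45, -4, 38, 12, -19] -> [45, 43, 38, 18, 12, -4, -19, -35, -47] -> [-47, -35, -19, -4, 12, 18, 38, 43, 45] -> [-47, -35, -19, -4]
  [3, -35, 30, -19, -18, 28, 48, 44, 8] -> [3, -35, 30, -19, -18, 28, 48, 44, 8] -> [-35, 30, -19, -18, 28, 48, 44, 8] -> [48, 44, 30, 28, 8, -18, -19, -35] -> [-35, -19, -18, 8, 28, 30, 44, 48] -> [-35, -19, -18, 8]
  [-19, -3, -19, -13, 44] -> [-19, -3, -13, 44] -> [-3, -13, 44] -> [44, -3, -13] -> [-13, -3, 44] -> [-13, -3, 44]
  [-35, -47, 28, -26, -47, 8, 39] -> [-35, -47, 28, -26, 8, 39] -> [-47, 28, -26, 8, 39] -> [39, 28, 8, -26, -47] -> [-47, -26, 8, 28, 39] -> [-47, -26, 8, 28]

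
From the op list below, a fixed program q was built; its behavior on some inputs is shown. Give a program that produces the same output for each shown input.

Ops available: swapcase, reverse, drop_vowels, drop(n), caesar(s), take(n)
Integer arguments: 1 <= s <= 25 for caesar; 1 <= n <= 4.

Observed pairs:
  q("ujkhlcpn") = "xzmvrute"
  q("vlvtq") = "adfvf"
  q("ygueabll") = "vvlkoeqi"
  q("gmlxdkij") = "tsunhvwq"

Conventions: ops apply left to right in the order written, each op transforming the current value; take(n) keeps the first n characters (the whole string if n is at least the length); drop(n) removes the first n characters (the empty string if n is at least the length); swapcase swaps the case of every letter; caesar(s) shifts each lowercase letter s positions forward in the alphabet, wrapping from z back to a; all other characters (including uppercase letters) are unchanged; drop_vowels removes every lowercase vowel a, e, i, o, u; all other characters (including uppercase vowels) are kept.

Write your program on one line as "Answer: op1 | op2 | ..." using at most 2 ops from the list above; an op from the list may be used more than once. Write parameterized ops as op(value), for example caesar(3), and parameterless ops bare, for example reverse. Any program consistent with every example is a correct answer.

reverse | caesar(10)

Check, running the answer program on each example:
  "ujkhlcpn" -> "npclhkju" -> "xzmvrute"
  "vlvtq" -> "qtvlv" -> "adfvf"
  "ygueabll" -> "llbaeugy" -> "vvlkoeqi"
  "gmlxdkij" -> "jikdxlmg" -> "tsunhvwq"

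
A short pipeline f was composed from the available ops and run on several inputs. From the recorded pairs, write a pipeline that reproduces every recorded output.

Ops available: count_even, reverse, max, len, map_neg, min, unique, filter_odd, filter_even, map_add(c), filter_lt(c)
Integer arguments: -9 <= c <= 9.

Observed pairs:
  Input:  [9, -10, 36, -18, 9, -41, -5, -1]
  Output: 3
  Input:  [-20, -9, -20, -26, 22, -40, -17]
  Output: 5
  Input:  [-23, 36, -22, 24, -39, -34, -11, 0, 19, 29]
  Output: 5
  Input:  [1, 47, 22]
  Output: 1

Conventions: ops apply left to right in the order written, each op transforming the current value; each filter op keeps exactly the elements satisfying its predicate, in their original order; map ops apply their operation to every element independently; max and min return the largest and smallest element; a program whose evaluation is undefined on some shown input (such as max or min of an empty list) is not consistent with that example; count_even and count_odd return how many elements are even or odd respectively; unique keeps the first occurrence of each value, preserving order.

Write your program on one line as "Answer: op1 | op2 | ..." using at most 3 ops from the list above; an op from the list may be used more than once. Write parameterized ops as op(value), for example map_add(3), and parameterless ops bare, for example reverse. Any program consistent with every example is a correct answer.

map_neg | filter_even | len

Check, running the answer program on each example:
  [9, -10, 36, -18, 9, -41, -5, -1] -> [-9, 10, -36, 18, -9, 41, 5, 1] -> [10, -36, 18] -> 3
  [-20, -9, -20, -26, 22, -40, -17] -> [20, 9, 20, 26, -22, 40, 17] -> [20, 20, 26, -22, 40] -> 5
  [-23, 36, -22, 24, -39, -34, -11, 0, 19, 29] -> [23, -36, 22, -24, 39, 34, 11, 0, -19, -29] -> [-36, 22, -24, 34, 0] -> 5
  [1, 47, 22] -> [-1, -47, -22] -> [-22] -> 1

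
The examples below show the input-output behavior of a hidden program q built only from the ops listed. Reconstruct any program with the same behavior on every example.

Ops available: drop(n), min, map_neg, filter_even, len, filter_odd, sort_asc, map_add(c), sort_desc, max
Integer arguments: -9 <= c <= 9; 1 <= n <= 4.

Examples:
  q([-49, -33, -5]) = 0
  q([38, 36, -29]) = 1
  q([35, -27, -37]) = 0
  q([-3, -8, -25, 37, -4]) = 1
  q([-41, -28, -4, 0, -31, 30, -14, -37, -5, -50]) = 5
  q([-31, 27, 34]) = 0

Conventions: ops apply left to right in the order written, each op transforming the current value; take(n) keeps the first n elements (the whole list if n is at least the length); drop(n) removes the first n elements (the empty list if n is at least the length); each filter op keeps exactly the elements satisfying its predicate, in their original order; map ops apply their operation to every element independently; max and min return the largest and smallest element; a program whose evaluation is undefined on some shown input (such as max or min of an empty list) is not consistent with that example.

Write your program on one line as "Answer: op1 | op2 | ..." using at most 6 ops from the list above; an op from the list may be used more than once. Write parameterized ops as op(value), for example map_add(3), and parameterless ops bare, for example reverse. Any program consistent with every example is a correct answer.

map_add(-9) | filter_odd | sort_desc | drop(1) | len

Check, running the answer program on each example:
  [-49, -33, -5] -> [-58, -42, -14] -> [] -> [] -> [] -> 0
  [38, 36, -29] -> [29, 27, -38] -> [29, 27] -> [29, 27] -> [27] -> 1
  [35, -27, -37] -> [26, -36, -46] -> [] -> [] -> [] -> 0
  [-3, -8, -25, 37, -4] -> [-12, -17, -34, 28, -13] -> [-17, -13] -> [-13, -17] -> [-17] -> 1
  [-41, -28, -4, 0, -31, 30, -14, -37, -5, -50] -> [-50, -37, -13, -9, -40, 21, -23, -46, -14, -59] -> [-37, -13, -9, 21, -23, -59] -> [21, -9, -13, -23, -37, -59] -> [-9, -13, -23, -37, -59] -> 5
  [-31, 27, 34] -> [-40, 18, 25] -> [25] -> [25] -> [] -> 0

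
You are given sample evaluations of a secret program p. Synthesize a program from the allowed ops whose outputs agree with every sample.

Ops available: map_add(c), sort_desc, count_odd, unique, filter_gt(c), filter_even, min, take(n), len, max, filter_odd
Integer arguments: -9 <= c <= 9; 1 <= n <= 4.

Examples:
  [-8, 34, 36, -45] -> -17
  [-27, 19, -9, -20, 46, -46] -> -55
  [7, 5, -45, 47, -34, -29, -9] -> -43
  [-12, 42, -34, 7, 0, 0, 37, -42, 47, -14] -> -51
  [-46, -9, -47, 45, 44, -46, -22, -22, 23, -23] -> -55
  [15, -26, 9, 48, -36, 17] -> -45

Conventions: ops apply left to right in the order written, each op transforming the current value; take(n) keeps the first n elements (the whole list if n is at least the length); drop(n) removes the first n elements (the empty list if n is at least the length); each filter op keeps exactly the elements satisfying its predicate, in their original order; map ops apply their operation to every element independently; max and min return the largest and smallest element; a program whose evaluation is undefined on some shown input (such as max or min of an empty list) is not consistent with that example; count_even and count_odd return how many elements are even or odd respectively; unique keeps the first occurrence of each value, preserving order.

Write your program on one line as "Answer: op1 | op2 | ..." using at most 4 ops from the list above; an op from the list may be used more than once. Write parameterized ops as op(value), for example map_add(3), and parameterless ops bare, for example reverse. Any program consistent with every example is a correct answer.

map_add(-3) | map_add(-6) | filter_odd | min

Check, running the answer program on each example:
  [-8, 34, 36, -45] -> [-11, 31, 33, -48] -> [-17, 25, 27, -54] -> [-17, 25, 27] -> -17
  [-27, 19, -9, -20, 46, -46] -> [-30, 16, -12, -23, 43, -49] -> [-36, 10, -18, -29, 37, -55] -> [-29, 37, -55] -> -55
  [7, 5, -45, 47, -34, -29, -9] -> [4, 2, -48, 44, -37, -32, -12] -> [-2, -4, -54, 38, -43, -38, -18] -> [-43] -> -43
  [-12, 42, -34, 7, 0, 0, 37, -42, 47, -14] -> [-15, 39, -37, 4, -3, -3, 34, -45, 44, -17] -> [-21, 33, -43, -2, -9, -9, 28, -51, 38, -23] -> [-21, 33, -43, -9, -9, -51, -23] -> -51
  [-46, -9, -47, 45, 44, -46, -22, -22, 23, -23] -> [-49, -12, -50, 42, 41, -49, -25, -25, 20, -26] -> [-55, -18, -56, 36, 35, -55, -31, -31, 14, -32] -> [-55, 35, -55, -31, -31] -> -55
  [15, -26, 9, 48, -36, 17] -> [12, -29, 6, 45, -39, 14] -> [6, -35, 0, 39, -45, 8] -> [-35, 39, -45] -> -45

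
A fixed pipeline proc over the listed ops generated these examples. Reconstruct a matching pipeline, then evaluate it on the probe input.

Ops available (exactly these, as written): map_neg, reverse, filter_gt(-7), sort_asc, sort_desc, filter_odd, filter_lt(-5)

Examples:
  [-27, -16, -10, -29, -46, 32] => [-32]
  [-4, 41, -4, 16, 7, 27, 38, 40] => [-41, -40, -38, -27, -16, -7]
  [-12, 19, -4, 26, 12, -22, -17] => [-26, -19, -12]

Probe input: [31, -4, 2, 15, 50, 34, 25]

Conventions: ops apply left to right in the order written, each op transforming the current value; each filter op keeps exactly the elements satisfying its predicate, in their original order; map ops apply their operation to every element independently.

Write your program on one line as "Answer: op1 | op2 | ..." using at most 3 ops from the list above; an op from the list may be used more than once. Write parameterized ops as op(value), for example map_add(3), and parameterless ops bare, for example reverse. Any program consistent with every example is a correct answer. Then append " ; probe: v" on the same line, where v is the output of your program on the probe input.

sort_desc | map_neg | filter_lt(-5) ; probe: [-50, -34, -31, -25, -15]

Check, running the answer program on each example:
  [-27, -16, -10, -29, -46, 32] -> [32, -10, -16, -27, -29, -46] -> [-32, 10, 16, 27, 29, 46] -> [-32]
  [-4, 41, -4, 16, 7, 27, 38, 40] -> [41, 40, 38, 27, 16, 7, -4, -4] -> [-41, -40, -38, -27, -16, -7, 4, 4] -> [-41, -40, -38, -27, -16, -7]
  [-12, 19, -4, 26, 12, -22, -17] -> [26, 19, 12, -4, -12, -17, -22] -> [-26, -19, -12, 4, 12, 17, 22] -> [-26, -19, -12]
  probe: [31, -4, 2, 15, 50, 34, 25] -> [50, 34, 31, 25, 15, 2, -4] -> [-50, -34, -31, -25, -15, -2, 4] -> [-50, -34, -31, -25, -15]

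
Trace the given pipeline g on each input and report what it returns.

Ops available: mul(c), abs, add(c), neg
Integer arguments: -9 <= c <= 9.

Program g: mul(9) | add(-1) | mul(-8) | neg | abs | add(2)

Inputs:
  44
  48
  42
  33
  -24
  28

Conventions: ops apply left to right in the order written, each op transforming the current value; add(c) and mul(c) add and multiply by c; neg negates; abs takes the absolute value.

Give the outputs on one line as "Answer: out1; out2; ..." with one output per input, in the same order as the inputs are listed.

Execution, op by op:
  44 -> 396 -> 395 -> -3160 -> 3160 -> 3160 -> 3162
  48 -> 432 -> 431 -> -3448 -> 3448 -> 3448 -> 3450
  42 -> 378 -> 377 -> -3016 -> 3016 -> 3016 -> 3018
  33 -> 297 -> 296 -> -2368 -> 2368 -> 2368 -> 2370
  -24 -> -216 -> -217 -> 1736 -> -1736 -> 1736 -> 1738
  28 -> 252 -> 251 -> -2008 -> 2008 -> 2008 -> 2010

3162; 3450; 3018; 2370; 1738; 2010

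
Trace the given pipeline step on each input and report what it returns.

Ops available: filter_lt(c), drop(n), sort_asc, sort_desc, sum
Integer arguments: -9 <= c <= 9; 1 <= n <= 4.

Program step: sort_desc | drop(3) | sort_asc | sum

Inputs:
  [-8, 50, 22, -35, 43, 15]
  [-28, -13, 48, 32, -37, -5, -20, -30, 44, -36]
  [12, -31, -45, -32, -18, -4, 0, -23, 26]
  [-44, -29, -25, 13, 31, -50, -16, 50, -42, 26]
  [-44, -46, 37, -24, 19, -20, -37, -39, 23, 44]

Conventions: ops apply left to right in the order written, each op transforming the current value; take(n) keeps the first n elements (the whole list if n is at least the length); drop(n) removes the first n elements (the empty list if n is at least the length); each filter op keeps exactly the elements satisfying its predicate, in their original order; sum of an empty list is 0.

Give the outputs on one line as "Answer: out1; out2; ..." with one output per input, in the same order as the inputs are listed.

-28; -169; -153; -193; -191

Execution, op by op:
  [-8, 50, 22, -35, 43, 15] -> [50, 43, 22, 15, -8, -35] -> [15, -8, -35] -> [-35, -8, 15] -> -28
  [-28, -13, 48, 32, -37, -5, -20, -30, 44, -36] -> [48, 44, 32, -5, -13, -20, -28, -30, -36, -37] -> [-5, -13, -20, -28, -30, -36, -37] -> [-37, -36, -30, -28, -20, -13, -5] -> -169
  [12, -31, -45, -32, -18, -4, 0, -23, 26] -> [26, 12, 0, -4, -18, -23, -31, -32, -45] -> [-4, -18, -23, -31, -32, -45] -> [-45, -32, -31, -23, -18, -4] -> -153
  [-44, -29, -25, 13, 31, -50, -16, 50, -42, 26] -> [50, 31, 26, 13, -16, -25, -29, -42, -44, -50] -> [13, -16, -25, -29, -42, -44, -50] -> [-50, -44, -42, -29, -25, -16, 13] -> -193
  [-44, -46, 37, -24, 19, -20, -37, -39, 23, 44] -> [44, 37, 23, 19, -20, -24, -37, -39, -44, -46] -> [19, -20, -24, -37, -39, -44, -46] -> [-46, -44, -39, -37, -24, -20, 19] -> -191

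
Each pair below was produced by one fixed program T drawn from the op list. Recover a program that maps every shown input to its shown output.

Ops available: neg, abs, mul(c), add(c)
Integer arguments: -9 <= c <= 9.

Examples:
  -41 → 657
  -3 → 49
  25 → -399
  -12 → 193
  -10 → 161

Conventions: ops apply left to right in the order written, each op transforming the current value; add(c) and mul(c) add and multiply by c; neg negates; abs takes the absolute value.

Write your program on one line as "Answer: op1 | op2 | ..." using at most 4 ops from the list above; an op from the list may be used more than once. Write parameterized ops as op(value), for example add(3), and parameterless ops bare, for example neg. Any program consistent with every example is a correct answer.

mul(2) | mul(-8) | add(1)

Check, running the answer program on each example:
  -41 -> -82 -> 656 -> 657
  -3 -> -6 -> 48 -> 49
  25 -> 50 -> -400 -> -399
  -12 -> -24 -> 192 -> 193
  -10 -> -20 -> 160 -> 161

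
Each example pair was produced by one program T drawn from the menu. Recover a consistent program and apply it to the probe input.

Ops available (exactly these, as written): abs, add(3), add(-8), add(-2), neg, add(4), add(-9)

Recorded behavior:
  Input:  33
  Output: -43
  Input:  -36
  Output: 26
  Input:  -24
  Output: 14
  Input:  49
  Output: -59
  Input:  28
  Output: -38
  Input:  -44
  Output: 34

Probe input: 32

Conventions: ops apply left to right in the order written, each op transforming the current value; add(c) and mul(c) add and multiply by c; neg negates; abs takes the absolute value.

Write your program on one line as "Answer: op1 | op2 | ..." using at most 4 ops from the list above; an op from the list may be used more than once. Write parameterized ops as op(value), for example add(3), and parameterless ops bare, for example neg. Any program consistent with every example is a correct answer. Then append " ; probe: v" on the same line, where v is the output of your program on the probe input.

neg | add(-2) | add(-8) ; probe: -42

Check, running the answer program on each example:
  33 -> -33 -> -35 -> -43
  -36 -> 36 -> 34 -> 26
  -24 -> 24 -> 22 -> 14
  49 -> -49 -> -51 -> -59
  28 -> -28 -> -30 -> -38
  -44 -> 44 -> 42 -> 34
  probe: 32 -> -32 -> -34 -> -42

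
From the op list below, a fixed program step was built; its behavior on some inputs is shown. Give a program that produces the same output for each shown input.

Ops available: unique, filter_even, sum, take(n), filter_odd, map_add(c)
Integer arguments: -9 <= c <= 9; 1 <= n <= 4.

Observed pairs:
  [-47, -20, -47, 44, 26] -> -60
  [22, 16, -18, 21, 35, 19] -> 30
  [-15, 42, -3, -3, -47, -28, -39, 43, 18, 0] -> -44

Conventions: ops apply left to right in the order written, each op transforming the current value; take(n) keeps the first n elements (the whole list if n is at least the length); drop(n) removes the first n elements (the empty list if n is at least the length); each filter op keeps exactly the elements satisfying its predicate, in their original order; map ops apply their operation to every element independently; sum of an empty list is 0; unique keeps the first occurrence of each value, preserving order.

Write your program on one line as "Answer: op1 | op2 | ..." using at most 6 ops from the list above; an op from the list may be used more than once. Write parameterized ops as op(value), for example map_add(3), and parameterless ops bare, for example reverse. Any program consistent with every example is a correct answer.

filter_odd | map_add(-4) | unique | map_add(-9) | take(2) | sum

Check, running the answer program on each example:
  [-47, -20, -47, 44, 26] -> [-47, -47] -> [-51, -51] -> [-51] -> [-60] -> [-60] -> -60
  [22, 16, -18, 21, 35, 19] -> [21, 35, 19] -> [17, 31, 15] -> [17, 31, 15] -> [8, 22, 6] -> [8, 22] -> 30
  [-15, 42, -3, -3, -47, -28, -39, 43, 18, 0] -> [-15, -3, -3, -47, -39, 43] -> [-19, -7, -7, -51, -43, 39] -> [-19, -7, -51, -43, 39] -> [-28, -16, -60, -52, 30] -> [-28, -16] -> -44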